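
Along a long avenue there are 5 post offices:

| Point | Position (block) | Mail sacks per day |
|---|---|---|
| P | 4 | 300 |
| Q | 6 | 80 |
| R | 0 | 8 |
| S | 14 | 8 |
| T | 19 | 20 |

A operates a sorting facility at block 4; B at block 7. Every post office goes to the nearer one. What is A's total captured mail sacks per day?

308

The indifferent point is the midpoint (4+7)/2 = 5.5; post offices left of it (closer to A at 4) go to A, those right go to B.
  R at 0 (w=8) → A
  P at 4 (w=300) → A
  Q at 6 (w=80) → B
  S at 14 (w=8) → B
  T at 19 (w=20) → B
A captures 308; B captures 108.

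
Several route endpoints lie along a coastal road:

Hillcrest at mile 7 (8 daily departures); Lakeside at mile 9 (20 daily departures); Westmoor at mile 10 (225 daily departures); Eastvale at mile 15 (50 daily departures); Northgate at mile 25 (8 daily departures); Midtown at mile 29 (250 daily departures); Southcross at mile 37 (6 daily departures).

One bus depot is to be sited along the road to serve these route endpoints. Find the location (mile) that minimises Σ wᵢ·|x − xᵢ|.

For a sum of weighted absolute distances on a line, the optimum is the weighted median (not the mean). Total weight W = 567; half-weight = 283.5.
Sort by position and accumulate weight:
  mile 7 (Hillcrest, w=8) → cum 8
  mile 9 (Lakeside, w=20) → cum 28
  mile 10 (Westmoor, w=225) → cum 253
  mile 15 (Eastvale, w=50) → cum 303  ≥ 283.5 → median here
  mile 25 (Northgate, w=8) → cum 311
  mile 29 (Midtown, w=250) → cum 561
  mile 37 (Southcross, w=6) → cum 567
Optimal location: mile 15.

x = 15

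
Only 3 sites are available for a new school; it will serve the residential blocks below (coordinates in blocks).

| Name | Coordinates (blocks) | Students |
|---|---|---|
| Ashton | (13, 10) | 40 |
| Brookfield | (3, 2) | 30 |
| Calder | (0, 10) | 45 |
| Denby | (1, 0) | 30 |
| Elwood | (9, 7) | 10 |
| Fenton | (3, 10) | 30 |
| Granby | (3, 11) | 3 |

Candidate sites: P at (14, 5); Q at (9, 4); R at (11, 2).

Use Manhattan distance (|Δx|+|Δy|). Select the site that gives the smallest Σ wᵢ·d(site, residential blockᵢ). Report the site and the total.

Total weighted distance at each candidate:
  P (14, 5): total = 2656
  Q (9, 4): total = 2104
  R (11, 2): total = 2456
Minimum is at Q with total 2104 blocks.

Q, total 2104 blocks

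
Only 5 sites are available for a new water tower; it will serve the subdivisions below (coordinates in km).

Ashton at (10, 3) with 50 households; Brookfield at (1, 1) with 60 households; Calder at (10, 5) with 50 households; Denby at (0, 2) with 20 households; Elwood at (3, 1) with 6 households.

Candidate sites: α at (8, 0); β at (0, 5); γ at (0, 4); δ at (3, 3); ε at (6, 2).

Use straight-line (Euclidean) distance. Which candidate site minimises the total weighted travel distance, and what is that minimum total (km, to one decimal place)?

ε, total 901.1 km

Total weighted distance at each candidate:
  α (8, 0): total = 1069.3
  β (0, 5): total = 1347.3
  γ (0, 4): total = 1260.2
  δ (3, 3): total = 959.0
  ε (6, 2): total = 901.1
Minimum is at ε with total 901.1 km.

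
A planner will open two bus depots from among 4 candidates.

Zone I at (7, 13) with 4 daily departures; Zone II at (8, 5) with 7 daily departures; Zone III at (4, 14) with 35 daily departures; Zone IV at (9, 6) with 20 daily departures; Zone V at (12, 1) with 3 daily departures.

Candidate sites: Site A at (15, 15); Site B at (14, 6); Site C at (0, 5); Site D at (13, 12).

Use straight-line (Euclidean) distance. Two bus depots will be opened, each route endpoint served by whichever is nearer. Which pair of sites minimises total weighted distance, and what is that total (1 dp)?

Evaluate every pair (each demand assigned to the nearer of the two):
  {Site B, Site D}: total = 505.7
  {Site B, Site C}: total = 543.0
  {Site A, Site B}: total = 578.3
  {Site C, Site D}: total = 580.4
  {Site A, Site D}: total = 584.6
  {Site A, Site C}: total = 652.7
Best pair: {Site B, Site D} with total 505.7.

{Site B, Site D}, total 505.7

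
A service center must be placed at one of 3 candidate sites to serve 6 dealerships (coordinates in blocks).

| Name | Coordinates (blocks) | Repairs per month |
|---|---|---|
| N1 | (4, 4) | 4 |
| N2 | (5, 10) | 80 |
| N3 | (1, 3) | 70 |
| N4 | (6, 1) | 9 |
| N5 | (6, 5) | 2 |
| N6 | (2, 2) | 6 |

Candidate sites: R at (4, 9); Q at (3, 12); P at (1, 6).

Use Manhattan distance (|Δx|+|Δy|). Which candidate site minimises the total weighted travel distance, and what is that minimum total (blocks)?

R, total 966 blocks

Total weighted distance at each candidate:
  R (4, 9): total = 966
  Q (3, 12): total = 1338
  P (1, 6): total = 1002
Minimum is at R with total 966 blocks.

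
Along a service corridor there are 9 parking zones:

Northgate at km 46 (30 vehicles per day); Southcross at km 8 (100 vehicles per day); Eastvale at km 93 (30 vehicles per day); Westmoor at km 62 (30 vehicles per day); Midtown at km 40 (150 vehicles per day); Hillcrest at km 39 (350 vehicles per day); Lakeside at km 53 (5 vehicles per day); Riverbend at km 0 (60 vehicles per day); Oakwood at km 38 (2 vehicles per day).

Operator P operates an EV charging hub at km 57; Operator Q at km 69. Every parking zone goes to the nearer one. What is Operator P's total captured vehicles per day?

The indifferent point is the midpoint (57+69)/2 = 63; parking zones left of it (closer to Operator P at 57) go to Operator P, those right go to Operator Q.
  Riverbend at 0 (w=60) → Operator P
  Southcross at 8 (w=100) → Operator P
  Oakwood at 38 (w=2) → Operator P
  Hillcrest at 39 (w=350) → Operator P
  Midtown at 40 (w=150) → Operator P
  Northgate at 46 (w=30) → Operator P
  Lakeside at 53 (w=5) → Operator P
  Westmoor at 62 (w=30) → Operator P
  Eastvale at 93 (w=30) → Operator Q
Operator P captures 727; Operator Q captures 30.

727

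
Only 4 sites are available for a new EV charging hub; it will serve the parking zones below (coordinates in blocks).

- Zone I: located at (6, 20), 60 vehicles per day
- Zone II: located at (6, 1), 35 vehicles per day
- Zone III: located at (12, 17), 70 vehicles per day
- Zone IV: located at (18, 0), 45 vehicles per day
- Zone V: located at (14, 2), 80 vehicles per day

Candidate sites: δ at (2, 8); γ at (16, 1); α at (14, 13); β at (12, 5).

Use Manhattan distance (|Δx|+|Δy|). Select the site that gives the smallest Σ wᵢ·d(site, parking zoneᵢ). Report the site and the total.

β, total 3345 blocks

Total weighted distance at each candidate:
  δ (2, 8): total = 5195
  γ (16, 1): total = 3865
  α (14, 13): total = 3665
  β (12, 5): total = 3345
Minimum is at β with total 3345 blocks.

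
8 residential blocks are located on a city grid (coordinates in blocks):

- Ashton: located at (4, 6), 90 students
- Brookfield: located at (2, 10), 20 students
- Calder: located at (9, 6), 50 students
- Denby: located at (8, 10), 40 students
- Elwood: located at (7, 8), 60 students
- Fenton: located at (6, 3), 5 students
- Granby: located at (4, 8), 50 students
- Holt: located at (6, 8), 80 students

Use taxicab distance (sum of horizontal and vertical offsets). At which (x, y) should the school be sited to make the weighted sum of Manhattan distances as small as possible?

Manhattan distance separates: Σwᵢ(|x−xᵢ|+|y−yᵢ|) = Σwᵢ|x−xᵢ| + Σwᵢ|y−yᵢ|, so x and y are optimised independently as 1-D weighted medians.
Total weight W = 395; half = 197.5.
x-coordinate, sorted with cumulative weight:
  x=2 (Brookfield, w=20) cum 20
  x=4 (Ashton, w=90) cum 110
  x=4 (Granby, w=50) cum 160
  x=6 (Fenton, w=5) cum 165
  x=6 (Holt, w=80) cum 245  ← median
  x=7 (Elwood, w=60) cum 305
  x=8 (Denby, w=40) cum 345
  x=9 (Calder, w=50) cum 395
⇒ x* = 6
y-coordinate, sorted with cumulative weight:
  y=3 (Fenton, w=5) cum 5
  y=6 (Ashton, w=90) cum 95
  y=6 (Calder, w=50) cum 145
  y=8 (Elwood, w=60) cum 205  ← median
  y=8 (Granby, w=50) cum 255
  y=8 (Holt, w=80) cum 335
  y=10 (Brookfield, w=20) cum 355
  y=10 (Denby, w=40) cum 395
⇒ y* = 8

(6, 8)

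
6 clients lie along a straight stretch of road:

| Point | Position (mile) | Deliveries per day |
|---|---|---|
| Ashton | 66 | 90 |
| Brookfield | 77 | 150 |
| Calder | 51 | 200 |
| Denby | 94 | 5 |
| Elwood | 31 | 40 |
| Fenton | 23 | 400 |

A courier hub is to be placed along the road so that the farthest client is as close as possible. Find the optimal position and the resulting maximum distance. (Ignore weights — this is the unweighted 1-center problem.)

The 1-center on a line is the midpoint of the two extreme points: leftmost at 23, rightmost at 94.
Optimal location = (23 + 94)/2 = 58.5; maximum distance = (94 − 23)/2 = 35.5.

location 58.5, max distance 35.5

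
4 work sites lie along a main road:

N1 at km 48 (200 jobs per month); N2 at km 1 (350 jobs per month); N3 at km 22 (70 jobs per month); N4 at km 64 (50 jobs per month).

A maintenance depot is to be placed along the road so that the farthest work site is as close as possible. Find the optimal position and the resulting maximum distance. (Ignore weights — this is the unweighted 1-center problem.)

location 32.5, max distance 31.5

The 1-center on a line is the midpoint of the two extreme points: leftmost at 1, rightmost at 64.
Optimal location = (1 + 64)/2 = 32.5; maximum distance = (64 − 1)/2 = 31.5.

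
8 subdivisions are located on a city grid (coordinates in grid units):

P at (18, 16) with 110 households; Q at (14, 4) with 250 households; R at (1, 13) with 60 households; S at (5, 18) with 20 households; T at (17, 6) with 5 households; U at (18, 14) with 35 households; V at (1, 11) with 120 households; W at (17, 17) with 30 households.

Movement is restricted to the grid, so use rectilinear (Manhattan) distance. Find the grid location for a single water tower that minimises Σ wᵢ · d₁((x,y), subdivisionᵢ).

(14, 11)

Manhattan distance separates: Σwᵢ(|x−xᵢ|+|y−yᵢ|) = Σwᵢ|x−xᵢ| + Σwᵢ|y−yᵢ|, so x and y are optimised independently as 1-D weighted medians.
Total weight W = 630; half = 315.
x-coordinate, sorted with cumulative weight:
  x=1 (R, w=60) cum 60
  x=1 (V, w=120) cum 180
  x=5 (S, w=20) cum 200
  x=14 (Q, w=250) cum 450  ← median
  x=17 (T, w=5) cum 455
  x=17 (W, w=30) cum 485
  x=18 (P, w=110) cum 595
  x=18 (U, w=35) cum 630
⇒ x* = 14
y-coordinate, sorted with cumulative weight:
  y=4 (Q, w=250) cum 250
  y=6 (T, w=5) cum 255
  y=11 (V, w=120) cum 375  ← median
  y=13 (R, w=60) cum 435
  y=14 (U, w=35) cum 470
  y=16 (P, w=110) cum 580
  y=17 (W, w=30) cum 610
  y=18 (S, w=20) cum 630
⇒ y* = 11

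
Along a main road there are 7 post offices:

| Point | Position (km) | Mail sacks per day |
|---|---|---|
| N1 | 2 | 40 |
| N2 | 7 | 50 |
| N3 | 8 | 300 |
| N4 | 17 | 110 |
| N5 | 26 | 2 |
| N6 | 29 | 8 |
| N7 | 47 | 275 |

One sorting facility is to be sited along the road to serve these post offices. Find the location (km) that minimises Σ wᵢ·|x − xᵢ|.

For a sum of weighted absolute distances on a line, the optimum is the weighted median (not the mean). Total weight W = 785; half-weight = 392.5.
Sort by position and accumulate weight:
  km 2 (N1, w=40) → cum 40
  km 7 (N2, w=50) → cum 90
  km 8 (N3, w=300) → cum 390
  km 17 (N4, w=110) → cum 500  ≥ 392.5 → median here
  km 26 (N5, w=2) → cum 502
  km 29 (N6, w=8) → cum 510
  km 47 (N7, w=275) → cum 785
Optimal location: km 17.

x = 17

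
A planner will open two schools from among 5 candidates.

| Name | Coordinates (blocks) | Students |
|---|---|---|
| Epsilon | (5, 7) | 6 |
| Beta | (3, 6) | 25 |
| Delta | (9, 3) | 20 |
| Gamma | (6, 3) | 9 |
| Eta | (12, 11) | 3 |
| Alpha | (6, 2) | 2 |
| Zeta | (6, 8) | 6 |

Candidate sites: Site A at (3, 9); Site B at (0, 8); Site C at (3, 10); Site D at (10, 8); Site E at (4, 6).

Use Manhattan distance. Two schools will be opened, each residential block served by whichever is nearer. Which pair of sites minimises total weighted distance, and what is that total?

Evaluate every pair (each demand assigned to the nearer of the two):
  {Site D, Site E}: total = 253
  {Site C, Site E}: total = 308
  {Site A, Site E}: total = 311
  {Site B, Site E}: total = 317
  {Site A, Site D}: total = 359
  {Site C, Site D}: total = 390
  {Site B, Site D}: total = 421
  {Site A, Site C}: total = 494
  {Site A, Site B}: total = 497
  {Site B, Site C}: total = 562
Best pair: {Site D, Site E} with total 253.

{Site D, Site E}, total 253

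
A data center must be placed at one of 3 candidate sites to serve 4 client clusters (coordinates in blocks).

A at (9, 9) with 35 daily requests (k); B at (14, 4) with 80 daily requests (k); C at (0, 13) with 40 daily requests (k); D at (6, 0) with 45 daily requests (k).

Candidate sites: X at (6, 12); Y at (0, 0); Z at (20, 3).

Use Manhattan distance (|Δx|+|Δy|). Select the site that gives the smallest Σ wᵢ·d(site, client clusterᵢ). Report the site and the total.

X, total 2310 blocks

Total weighted distance at each candidate:
  X (6, 12): total = 2310
  Y (0, 0): total = 2860
  Z (20, 3): total = 3120
Minimum is at X with total 2310 blocks.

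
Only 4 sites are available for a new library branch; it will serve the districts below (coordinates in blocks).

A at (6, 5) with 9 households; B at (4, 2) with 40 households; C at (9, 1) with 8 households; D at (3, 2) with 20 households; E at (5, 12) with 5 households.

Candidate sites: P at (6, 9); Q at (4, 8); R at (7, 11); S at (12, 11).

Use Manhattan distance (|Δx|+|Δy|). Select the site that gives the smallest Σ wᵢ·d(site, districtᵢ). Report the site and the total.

Total weighted distance at each candidate:
  P (6, 9): total = 704
  Q (4, 8): total = 546
  R (7, 11): total = 914
  S (12, 11): total = 1292
Minimum is at Q with total 546 blocks.

Q, total 546 blocks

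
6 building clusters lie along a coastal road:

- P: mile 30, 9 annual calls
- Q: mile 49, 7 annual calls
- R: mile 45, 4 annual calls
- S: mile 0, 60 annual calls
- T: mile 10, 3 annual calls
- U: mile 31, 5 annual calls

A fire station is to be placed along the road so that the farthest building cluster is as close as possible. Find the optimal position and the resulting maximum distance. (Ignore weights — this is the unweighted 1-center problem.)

The 1-center on a line is the midpoint of the two extreme points: leftmost at 0, rightmost at 49.
Optimal location = (0 + 49)/2 = 24.5; maximum distance = (49 − 0)/2 = 24.5.

location 24.5, max distance 24.5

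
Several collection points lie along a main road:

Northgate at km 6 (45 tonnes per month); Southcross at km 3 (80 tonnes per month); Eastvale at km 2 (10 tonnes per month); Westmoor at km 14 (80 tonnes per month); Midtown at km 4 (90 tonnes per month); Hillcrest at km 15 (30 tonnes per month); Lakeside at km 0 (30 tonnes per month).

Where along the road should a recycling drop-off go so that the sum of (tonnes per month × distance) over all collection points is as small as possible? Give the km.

For a sum of weighted absolute distances on a line, the optimum is the weighted median (not the mean). Total weight W = 365; half-weight = 182.5.
Sort by position and accumulate weight:
  km 0 (Lakeside, w=30) → cum 30
  km 2 (Eastvale, w=10) → cum 40
  km 3 (Southcross, w=80) → cum 120
  km 4 (Midtown, w=90) → cum 210  ≥ 182.5 → median here
  km 6 (Northgate, w=45) → cum 255
  km 14 (Westmoor, w=80) → cum 335
  km 15 (Hillcrest, w=30) → cum 365
Optimal location: km 4.

x = 4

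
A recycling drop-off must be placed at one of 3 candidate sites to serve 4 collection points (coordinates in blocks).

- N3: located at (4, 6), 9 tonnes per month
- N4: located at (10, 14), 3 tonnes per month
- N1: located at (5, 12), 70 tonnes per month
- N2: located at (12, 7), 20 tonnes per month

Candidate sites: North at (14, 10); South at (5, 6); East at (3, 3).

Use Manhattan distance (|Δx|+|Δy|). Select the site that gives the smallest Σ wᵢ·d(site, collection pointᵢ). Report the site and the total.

Total weighted distance at each candidate:
  North (14, 10): total = 1020
  South (5, 6): total = 628
  East (3, 3): total = 1120
Minimum is at South with total 628 blocks.

South, total 628 blocks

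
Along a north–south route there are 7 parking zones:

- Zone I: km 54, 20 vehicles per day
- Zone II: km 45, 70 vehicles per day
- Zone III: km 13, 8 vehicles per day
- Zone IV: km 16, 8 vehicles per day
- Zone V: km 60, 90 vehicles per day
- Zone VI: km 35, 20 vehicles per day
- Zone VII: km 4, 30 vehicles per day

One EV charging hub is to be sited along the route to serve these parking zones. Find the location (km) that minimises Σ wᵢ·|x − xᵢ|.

For a sum of weighted absolute distances on a line, the optimum is the weighted median (not the mean). Total weight W = 246; half-weight = 123.
Sort by position and accumulate weight:
  km 4 (Zone VII, w=30) → cum 30
  km 13 (Zone III, w=8) → cum 38
  km 16 (Zone IV, w=8) → cum 46
  km 35 (Zone VI, w=20) → cum 66
  km 45 (Zone II, w=70) → cum 136  ≥ 123 → median here
  km 54 (Zone I, w=20) → cum 156
  km 60 (Zone V, w=90) → cum 246
Optimal location: km 45.

x = 45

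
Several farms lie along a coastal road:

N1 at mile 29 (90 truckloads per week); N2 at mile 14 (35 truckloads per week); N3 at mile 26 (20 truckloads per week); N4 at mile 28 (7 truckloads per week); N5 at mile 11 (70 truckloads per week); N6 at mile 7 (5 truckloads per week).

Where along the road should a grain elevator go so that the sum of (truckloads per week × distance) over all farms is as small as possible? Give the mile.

For a sum of weighted absolute distances on a line, the optimum is the weighted median (not the mean). Total weight W = 227; half-weight = 113.5.
Sort by position and accumulate weight:
  mile 7 (N6, w=5) → cum 5
  mile 11 (N5, w=70) → cum 75
  mile 14 (N2, w=35) → cum 110
  mile 26 (N3, w=20) → cum 130  ≥ 113.5 → median here
  mile 28 (N4, w=7) → cum 137
  mile 29 (N1, w=90) → cum 227
Optimal location: mile 26.

x = 26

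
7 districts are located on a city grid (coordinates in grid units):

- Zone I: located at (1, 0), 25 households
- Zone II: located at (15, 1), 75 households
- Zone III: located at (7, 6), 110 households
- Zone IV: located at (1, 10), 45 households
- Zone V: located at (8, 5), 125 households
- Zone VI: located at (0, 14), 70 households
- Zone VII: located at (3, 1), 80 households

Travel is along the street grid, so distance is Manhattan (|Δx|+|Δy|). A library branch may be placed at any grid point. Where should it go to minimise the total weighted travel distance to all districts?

Manhattan distance separates: Σwᵢ(|x−xᵢ|+|y−yᵢ|) = Σwᵢ|x−xᵢ| + Σwᵢ|y−yᵢ|, so x and y are optimised independently as 1-D weighted medians.
Total weight W = 530; half = 265.
x-coordinate, sorted with cumulative weight:
  x=0 (Zone VI, w=70) cum 70
  x=1 (Zone I, w=25) cum 95
  x=1 (Zone IV, w=45) cum 140
  x=3 (Zone VII, w=80) cum 220
  x=7 (Zone III, w=110) cum 330  ← median
  x=8 (Zone V, w=125) cum 455
  x=15 (Zone II, w=75) cum 530
⇒ x* = 7
y-coordinate, sorted with cumulative weight:
  y=0 (Zone I, w=25) cum 25
  y=1 (Zone II, w=75) cum 100
  y=1 (Zone VII, w=80) cum 180
  y=5 (Zone V, w=125) cum 305  ← median
  y=6 (Zone III, w=110) cum 415
  y=10 (Zone IV, w=45) cum 460
  y=14 (Zone VI, w=70) cum 530
⇒ y* = 5

(7, 5)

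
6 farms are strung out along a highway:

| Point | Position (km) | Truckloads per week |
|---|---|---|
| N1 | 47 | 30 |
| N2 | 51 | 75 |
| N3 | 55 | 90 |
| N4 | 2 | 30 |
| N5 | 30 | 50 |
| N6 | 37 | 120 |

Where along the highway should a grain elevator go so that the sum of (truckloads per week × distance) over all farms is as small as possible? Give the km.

For a sum of weighted absolute distances on a line, the optimum is the weighted median (not the mean). Total weight W = 395; half-weight = 197.5.
Sort by position and accumulate weight:
  km 2 (N4, w=30) → cum 30
  km 30 (N5, w=50) → cum 80
  km 37 (N6, w=120) → cum 200  ≥ 197.5 → median here
  km 47 (N1, w=30) → cum 230
  km 51 (N2, w=75) → cum 305
  km 55 (N3, w=90) → cum 395
Optimal location: km 37.

x = 37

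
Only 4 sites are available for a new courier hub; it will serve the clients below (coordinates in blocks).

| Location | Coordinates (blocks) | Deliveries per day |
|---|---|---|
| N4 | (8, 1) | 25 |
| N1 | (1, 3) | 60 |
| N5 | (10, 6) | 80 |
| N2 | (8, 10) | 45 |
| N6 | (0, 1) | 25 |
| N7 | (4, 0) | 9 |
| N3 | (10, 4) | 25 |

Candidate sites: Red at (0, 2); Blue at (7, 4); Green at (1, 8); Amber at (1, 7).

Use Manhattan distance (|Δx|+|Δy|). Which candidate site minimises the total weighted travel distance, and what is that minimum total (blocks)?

Total weighted distance at each candidate:
  Red (0, 2): total = 2564
  Blue (7, 4): total = 1623
  Green (1, 8): total = 2559
  Amber (1, 7): total = 2380
Minimum is at Blue with total 1623 blocks.

Blue, total 1623 blocks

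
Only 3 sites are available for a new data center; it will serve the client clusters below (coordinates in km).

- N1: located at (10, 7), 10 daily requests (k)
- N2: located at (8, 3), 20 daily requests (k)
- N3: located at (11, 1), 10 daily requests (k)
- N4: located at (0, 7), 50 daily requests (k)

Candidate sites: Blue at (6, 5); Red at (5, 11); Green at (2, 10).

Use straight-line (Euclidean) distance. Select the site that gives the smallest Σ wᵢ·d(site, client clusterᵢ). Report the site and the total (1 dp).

Total weighted distance at each candidate:
  Blue (6, 5): total = 481.5
  Red (5, 11): total = 671.7
  Green (2, 10): total = 577.4
Minimum is at Blue with total 481.5 km.

Blue, total 481.5 km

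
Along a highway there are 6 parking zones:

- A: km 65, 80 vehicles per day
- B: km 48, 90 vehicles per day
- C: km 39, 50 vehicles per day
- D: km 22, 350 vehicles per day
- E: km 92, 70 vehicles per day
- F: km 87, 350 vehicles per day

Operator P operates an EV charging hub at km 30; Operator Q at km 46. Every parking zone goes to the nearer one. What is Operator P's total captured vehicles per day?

350

The indifferent point is the midpoint (30+46)/2 = 38; parking zones left of it (closer to Operator P at 30) go to Operator P, those right go to Operator Q.
  D at 22 (w=350) → Operator P
  C at 39 (w=50) → Operator Q
  B at 48 (w=90) → Operator Q
  A at 65 (w=80) → Operator Q
  F at 87 (w=350) → Operator Q
  E at 92 (w=70) → Operator Q
Operator P captures 350; Operator Q captures 640.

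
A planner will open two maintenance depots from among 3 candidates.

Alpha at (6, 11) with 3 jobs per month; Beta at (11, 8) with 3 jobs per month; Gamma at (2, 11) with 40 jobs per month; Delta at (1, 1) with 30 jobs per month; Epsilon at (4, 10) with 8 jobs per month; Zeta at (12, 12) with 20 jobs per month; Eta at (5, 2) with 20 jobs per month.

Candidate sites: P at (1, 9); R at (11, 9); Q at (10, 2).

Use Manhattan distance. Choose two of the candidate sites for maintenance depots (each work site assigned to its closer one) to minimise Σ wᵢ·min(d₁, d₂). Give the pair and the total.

Evaluate every pair (each demand assigned to the nearer of the two):
  {P, R}: total = 716
  {P, Q}: total = 774
  {R, Q}: total = 1008
Best pair: {P, R} with total 716.

{P, R}, total 716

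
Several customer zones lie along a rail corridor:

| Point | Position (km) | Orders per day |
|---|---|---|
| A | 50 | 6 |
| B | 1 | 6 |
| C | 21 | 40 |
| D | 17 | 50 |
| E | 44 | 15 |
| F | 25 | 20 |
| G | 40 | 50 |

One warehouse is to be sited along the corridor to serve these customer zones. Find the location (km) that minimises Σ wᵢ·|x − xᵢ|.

For a sum of weighted absolute distances on a line, the optimum is the weighted median (not the mean). Total weight W = 187; half-weight = 93.5.
Sort by position and accumulate weight:
  km 1 (B, w=6) → cum 6
  km 17 (D, w=50) → cum 56
  km 21 (C, w=40) → cum 96  ≥ 93.5 → median here
  km 25 (F, w=20) → cum 116
  km 40 (G, w=50) → cum 166
  km 44 (E, w=15) → cum 181
  km 50 (A, w=6) → cum 187
Optimal location: km 21.

x = 21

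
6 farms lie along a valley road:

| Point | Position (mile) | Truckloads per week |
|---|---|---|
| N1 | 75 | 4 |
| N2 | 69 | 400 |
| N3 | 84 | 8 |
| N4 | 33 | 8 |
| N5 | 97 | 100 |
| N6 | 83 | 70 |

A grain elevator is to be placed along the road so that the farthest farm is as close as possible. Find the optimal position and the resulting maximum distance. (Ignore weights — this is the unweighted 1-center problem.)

location 65, max distance 32

The 1-center on a line is the midpoint of the two extreme points: leftmost at 33, rightmost at 97.
Optimal location = (33 + 97)/2 = 65; maximum distance = (97 − 33)/2 = 32.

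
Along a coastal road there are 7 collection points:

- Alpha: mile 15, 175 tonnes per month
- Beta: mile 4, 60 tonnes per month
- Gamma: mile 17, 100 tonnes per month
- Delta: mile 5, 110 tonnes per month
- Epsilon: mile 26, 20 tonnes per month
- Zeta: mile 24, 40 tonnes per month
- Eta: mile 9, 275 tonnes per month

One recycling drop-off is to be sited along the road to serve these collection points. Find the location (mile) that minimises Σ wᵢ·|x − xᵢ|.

For a sum of weighted absolute distances on a line, the optimum is the weighted median (not the mean). Total weight W = 780; half-weight = 390.
Sort by position and accumulate weight:
  mile 4 (Beta, w=60) → cum 60
  mile 5 (Delta, w=110) → cum 170
  mile 9 (Eta, w=275) → cum 445  ≥ 390 → median here
  mile 15 (Alpha, w=175) → cum 620
  mile 17 (Gamma, w=100) → cum 720
  mile 24 (Zeta, w=40) → cum 760
  mile 26 (Epsilon, w=20) → cum 780
Optimal location: mile 9.

x = 9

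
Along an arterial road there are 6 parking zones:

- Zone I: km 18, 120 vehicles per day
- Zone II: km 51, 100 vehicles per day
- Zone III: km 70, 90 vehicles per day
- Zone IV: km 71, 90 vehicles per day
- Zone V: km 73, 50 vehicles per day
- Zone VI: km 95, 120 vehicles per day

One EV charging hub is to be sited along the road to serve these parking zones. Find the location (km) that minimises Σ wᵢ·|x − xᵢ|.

x = 70

For a sum of weighted absolute distances on a line, the optimum is the weighted median (not the mean). Total weight W = 570; half-weight = 285.
Sort by position and accumulate weight:
  km 18 (Zone I, w=120) → cum 120
  km 51 (Zone II, w=100) → cum 220
  km 70 (Zone III, w=90) → cum 310  ≥ 285 → median here
  km 71 (Zone IV, w=90) → cum 400
  km 73 (Zone V, w=50) → cum 450
  km 95 (Zone VI, w=120) → cum 570
Optimal location: km 70.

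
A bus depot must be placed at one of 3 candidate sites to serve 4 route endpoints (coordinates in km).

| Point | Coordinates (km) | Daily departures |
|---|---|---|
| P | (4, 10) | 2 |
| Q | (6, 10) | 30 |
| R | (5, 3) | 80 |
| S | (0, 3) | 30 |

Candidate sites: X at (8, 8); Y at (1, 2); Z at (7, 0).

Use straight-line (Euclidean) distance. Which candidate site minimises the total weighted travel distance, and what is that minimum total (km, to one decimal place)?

Total weighted distance at each candidate:
  X (8, 8): total = 843.3
  Y (1, 2): total = 672.4
  Z (7, 0): total = 839.3
Minimum is at Y with total 672.4 km.

Y, total 672.4 km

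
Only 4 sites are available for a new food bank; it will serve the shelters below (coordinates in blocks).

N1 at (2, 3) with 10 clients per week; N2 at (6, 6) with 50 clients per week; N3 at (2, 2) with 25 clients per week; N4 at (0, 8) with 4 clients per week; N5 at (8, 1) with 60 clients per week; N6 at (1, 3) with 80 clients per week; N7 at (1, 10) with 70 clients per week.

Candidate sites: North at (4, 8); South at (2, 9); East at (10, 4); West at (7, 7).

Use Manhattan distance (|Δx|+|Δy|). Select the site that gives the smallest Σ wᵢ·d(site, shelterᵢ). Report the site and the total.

North, total 2136 blocks

Total weighted distance at each candidate:
  North (4, 8): total = 2136
  South (2, 9): total = 2137
  East (10, 4): total = 2846
  West (7, 7): total = 2322
Minimum is at North with total 2136 blocks.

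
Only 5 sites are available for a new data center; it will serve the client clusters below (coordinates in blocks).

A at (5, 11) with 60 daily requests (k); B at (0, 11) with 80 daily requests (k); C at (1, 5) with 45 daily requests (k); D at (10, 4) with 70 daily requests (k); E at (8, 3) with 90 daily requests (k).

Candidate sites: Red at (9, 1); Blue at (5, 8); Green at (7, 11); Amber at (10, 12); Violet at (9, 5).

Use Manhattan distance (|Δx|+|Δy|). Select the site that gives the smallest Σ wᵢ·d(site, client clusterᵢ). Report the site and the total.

Blue, total 2485 blocks

Total weighted distance at each candidate:
  Red (9, 1): total = 3450
  Blue (5, 8): total = 2485
  Green (7, 11): total = 2730
  Amber (10, 12): total = 3510
  Violet (9, 5): total = 2570
Minimum is at Blue with total 2485 blocks.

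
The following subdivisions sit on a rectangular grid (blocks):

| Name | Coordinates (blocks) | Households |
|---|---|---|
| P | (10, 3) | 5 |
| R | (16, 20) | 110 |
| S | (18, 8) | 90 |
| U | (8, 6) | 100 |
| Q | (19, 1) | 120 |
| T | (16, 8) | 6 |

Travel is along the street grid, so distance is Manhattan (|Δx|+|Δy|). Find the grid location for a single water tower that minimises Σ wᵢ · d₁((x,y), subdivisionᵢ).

Manhattan distance separates: Σwᵢ(|x−xᵢ|+|y−yᵢ|) = Σwᵢ|x−xᵢ| + Σwᵢ|y−yᵢ|, so x and y are optimised independently as 1-D weighted medians.
Total weight W = 431; half = 215.5.
x-coordinate, sorted with cumulative weight:
  x=8 (U, w=100) cum 100
  x=10 (P, w=5) cum 105
  x=16 (R, w=110) cum 215
  x=16 (T, w=6) cum 221  ← median
  x=18 (S, w=90) cum 311
  x=19 (Q, w=120) cum 431
⇒ x* = 16
y-coordinate, sorted with cumulative weight:
  y=1 (Q, w=120) cum 120
  y=3 (P, w=5) cum 125
  y=6 (U, w=100) cum 225  ← median
  y=8 (S, w=90) cum 315
  y=8 (T, w=6) cum 321
  y=20 (R, w=110) cum 431
⇒ y* = 6

(16, 6)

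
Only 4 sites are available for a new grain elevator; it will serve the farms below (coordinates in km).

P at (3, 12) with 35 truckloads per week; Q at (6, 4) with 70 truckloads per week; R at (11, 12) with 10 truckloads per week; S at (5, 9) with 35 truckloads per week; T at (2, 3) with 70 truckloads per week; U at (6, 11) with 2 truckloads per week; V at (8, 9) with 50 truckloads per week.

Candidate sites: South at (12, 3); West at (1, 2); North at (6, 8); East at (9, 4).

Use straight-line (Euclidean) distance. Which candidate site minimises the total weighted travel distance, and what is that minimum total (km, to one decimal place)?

Total weighted distance at each candidate:
  South (12, 3): total = 2365.1
  West (1, 2): total = 1772.1
  North (6, 8): total = 1134.6
  East (9, 4): total = 1631.7
Minimum is at North with total 1134.6 km.

North, total 1134.6 km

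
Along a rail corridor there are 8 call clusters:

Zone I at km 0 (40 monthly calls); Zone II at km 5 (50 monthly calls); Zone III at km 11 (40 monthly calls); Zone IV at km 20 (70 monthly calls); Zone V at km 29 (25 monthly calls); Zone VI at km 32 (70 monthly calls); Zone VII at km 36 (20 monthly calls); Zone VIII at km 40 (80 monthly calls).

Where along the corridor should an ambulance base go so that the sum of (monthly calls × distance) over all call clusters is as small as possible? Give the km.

x = 20

For a sum of weighted absolute distances on a line, the optimum is the weighted median (not the mean). Total weight W = 395; half-weight = 197.5.
Sort by position and accumulate weight:
  km 0 (Zone I, w=40) → cum 40
  km 5 (Zone II, w=50) → cum 90
  km 11 (Zone III, w=40) → cum 130
  km 20 (Zone IV, w=70) → cum 200  ≥ 197.5 → median here
  km 29 (Zone V, w=25) → cum 225
  km 32 (Zone VI, w=70) → cum 295
  km 36 (Zone VII, w=20) → cum 315
  km 40 (Zone VIII, w=80) → cum 395
Optimal location: km 20.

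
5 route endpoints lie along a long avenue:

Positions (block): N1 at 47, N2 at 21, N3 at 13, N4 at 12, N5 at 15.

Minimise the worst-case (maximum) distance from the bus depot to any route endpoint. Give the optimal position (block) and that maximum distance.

location 29.5, max distance 17.5

The 1-center on a line is the midpoint of the two extreme points: leftmost at 12, rightmost at 47.
Optimal location = (12 + 47)/2 = 29.5; maximum distance = (47 − 12)/2 = 17.5.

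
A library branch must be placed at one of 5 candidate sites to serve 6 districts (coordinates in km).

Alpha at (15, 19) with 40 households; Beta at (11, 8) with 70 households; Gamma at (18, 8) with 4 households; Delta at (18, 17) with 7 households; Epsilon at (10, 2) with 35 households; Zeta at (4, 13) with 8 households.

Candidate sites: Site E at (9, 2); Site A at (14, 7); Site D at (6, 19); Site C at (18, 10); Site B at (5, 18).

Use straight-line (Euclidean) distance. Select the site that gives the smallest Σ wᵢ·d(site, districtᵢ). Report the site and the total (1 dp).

Site A, total 1112.3 km

Total weighted distance at each candidate:
  Site E (9, 2): total = 1461.2
  Site A (14, 7): total = 1112.3
  Site D (6, 19): total = 2017.9
  Site C (18, 10): total = 1456.6
  Site B (5, 18): total = 2002.7
Minimum is at Site A with total 1112.3 km.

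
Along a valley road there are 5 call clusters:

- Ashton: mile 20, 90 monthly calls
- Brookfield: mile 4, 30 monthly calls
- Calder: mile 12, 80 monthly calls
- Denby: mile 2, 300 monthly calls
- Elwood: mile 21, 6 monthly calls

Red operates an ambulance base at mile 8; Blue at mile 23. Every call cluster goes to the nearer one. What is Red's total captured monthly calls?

The indifferent point is the midpoint (8+23)/2 = 15.5; call clusters left of it (closer to Red at 8) go to Red, those right go to Blue.
  Denby at 2 (w=300) → Red
  Brookfield at 4 (w=30) → Red
  Calder at 12 (w=80) → Red
  Ashton at 20 (w=90) → Blue
  Elwood at 21 (w=6) → Blue
Red captures 410; Blue captures 96.

410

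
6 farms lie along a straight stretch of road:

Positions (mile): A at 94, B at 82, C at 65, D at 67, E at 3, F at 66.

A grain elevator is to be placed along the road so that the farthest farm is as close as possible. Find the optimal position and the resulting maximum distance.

location 48.5, max distance 45.5

The 1-center on a line is the midpoint of the two extreme points: leftmost at 3, rightmost at 94.
Optimal location = (3 + 94)/2 = 48.5; maximum distance = (94 − 3)/2 = 45.5.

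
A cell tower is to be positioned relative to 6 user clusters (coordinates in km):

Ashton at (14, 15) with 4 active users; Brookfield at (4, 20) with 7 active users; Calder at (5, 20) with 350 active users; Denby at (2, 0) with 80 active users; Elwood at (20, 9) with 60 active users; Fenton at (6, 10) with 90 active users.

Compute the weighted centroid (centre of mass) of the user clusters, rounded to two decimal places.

The minimiser of Σwᵢ‖p−pᵢ‖² is the weighted centroid p* = (Σwᵢpᵢ)/(Σwᵢ).
Σwᵢ = 591.
Σwᵢxᵢ = 4·14 + 7·4 + 350·5 + 80·2 + 60·20 + 90·6 = 3734.
Σwᵢyᵢ = 4·15 + 7·20 + 350·20 + 80·0 + 60·9 + 90·10 = 8640.
x* = 3734/591 = 6.32, y* = 8640/591 = 14.62.

(6.32, 14.62)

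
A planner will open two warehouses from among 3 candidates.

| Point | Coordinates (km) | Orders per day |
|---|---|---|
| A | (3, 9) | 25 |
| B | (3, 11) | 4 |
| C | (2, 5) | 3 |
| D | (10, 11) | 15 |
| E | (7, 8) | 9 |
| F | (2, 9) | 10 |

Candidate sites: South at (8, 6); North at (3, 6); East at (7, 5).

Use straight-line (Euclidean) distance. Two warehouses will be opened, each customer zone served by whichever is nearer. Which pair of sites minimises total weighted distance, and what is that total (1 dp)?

Evaluate every pair (each demand assigned to the nearer of the two):
  {South, North}: total = 231.8
  {North, East}: total = 258.5
  {South, East}: total = 349.6
Best pair: {South, North} with total 231.8.

{South, North}, total 231.8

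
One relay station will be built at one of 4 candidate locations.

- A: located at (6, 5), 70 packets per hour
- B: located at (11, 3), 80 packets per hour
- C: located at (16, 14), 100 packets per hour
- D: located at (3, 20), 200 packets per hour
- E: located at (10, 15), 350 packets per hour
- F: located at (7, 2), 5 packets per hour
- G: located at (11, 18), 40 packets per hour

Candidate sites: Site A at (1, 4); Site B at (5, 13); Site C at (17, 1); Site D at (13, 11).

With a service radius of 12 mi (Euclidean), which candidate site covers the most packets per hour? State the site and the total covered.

Coverage radius r = 12 mi; a point is covered iff (Δx)²+(Δy)² ≤ 12² = 144.
  Site A (1, 4): covers {A, B, F} → 155
  Site B (5, 13): covers {A, B, C, D, E, F, G} → 845
  Site C (17, 1): covers {A, B, F} → 155
  Site D (13, 11): covers {A, B, C, E, F, G} → 645
Maximum coverage at Site B: 845 packets per hour.

Site B, covering 845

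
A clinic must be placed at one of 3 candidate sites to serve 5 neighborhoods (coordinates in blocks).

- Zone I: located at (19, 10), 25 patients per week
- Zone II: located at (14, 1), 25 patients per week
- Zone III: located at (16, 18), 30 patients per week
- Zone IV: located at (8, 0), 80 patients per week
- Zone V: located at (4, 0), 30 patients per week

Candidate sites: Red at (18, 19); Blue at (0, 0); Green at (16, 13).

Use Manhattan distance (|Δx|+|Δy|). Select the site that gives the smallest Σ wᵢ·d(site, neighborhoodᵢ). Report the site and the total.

Total weighted distance at each candidate:
  Red (18, 19): total = 4200
  Blue (0, 0): total = 2880
  Green (16, 13): total = 3080
Minimum is at Blue with total 2880 blocks.

Blue, total 2880 blocks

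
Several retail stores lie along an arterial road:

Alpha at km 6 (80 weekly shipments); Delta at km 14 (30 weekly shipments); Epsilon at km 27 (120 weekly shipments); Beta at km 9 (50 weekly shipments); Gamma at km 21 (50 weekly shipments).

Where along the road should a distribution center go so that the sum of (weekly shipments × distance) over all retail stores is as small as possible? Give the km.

x = 21

For a sum of weighted absolute distances on a line, the optimum is the weighted median (not the mean). Total weight W = 330; half-weight = 165.
Sort by position and accumulate weight:
  km 6 (Alpha, w=80) → cum 80
  km 9 (Beta, w=50) → cum 130
  km 14 (Delta, w=30) → cum 160
  km 21 (Gamma, w=50) → cum 210  ≥ 165 → median here
  km 27 (Epsilon, w=120) → cum 330
Optimal location: km 21.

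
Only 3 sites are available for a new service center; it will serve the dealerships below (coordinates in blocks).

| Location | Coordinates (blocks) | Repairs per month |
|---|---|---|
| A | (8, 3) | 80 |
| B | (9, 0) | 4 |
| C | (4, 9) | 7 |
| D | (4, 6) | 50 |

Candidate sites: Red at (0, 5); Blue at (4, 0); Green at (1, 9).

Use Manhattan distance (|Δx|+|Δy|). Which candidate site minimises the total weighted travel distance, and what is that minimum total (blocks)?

Total weighted distance at each candidate:
  Red (0, 5): total = 1162
  Blue (4, 0): total = 943
  Green (1, 9): total = 1429
Minimum is at Blue with total 943 blocks.

Blue, total 943 blocks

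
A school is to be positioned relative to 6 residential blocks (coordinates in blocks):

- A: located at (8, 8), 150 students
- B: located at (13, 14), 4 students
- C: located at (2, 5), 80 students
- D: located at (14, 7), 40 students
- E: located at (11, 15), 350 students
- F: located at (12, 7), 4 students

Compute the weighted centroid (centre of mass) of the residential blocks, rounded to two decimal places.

(9.35, 11.49)

The minimiser of Σwᵢ‖p−pᵢ‖² is the weighted centroid p* = (Σwᵢpᵢ)/(Σwᵢ).
Σwᵢ = 628.
Σwᵢxᵢ = 150·8 + 4·13 + 80·2 + 40·14 + 350·11 + 4·12 = 5870.
Σwᵢyᵢ = 150·8 + 4·14 + 80·5 + 40·7 + 350·15 + 4·7 = 7214.
x* = 5870/628 = 9.35, y* = 7214/628 = 11.49.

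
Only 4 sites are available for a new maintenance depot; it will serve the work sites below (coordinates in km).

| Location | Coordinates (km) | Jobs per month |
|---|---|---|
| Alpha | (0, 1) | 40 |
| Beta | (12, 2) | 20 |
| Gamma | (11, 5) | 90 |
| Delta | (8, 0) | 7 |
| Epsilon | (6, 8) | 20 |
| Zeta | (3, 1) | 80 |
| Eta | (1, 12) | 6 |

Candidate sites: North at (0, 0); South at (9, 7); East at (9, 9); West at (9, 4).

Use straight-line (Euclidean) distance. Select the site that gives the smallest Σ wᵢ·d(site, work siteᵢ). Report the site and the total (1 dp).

Total weighted distance at each candidate:
  North (0, 0): total = 1952.0
  South (9, 7): total = 1652.0
  East (9, 9): total = 2014.4
  West (9, 4): total = 1386.2
Minimum is at West with total 1386.2 km.

West, total 1386.2 km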